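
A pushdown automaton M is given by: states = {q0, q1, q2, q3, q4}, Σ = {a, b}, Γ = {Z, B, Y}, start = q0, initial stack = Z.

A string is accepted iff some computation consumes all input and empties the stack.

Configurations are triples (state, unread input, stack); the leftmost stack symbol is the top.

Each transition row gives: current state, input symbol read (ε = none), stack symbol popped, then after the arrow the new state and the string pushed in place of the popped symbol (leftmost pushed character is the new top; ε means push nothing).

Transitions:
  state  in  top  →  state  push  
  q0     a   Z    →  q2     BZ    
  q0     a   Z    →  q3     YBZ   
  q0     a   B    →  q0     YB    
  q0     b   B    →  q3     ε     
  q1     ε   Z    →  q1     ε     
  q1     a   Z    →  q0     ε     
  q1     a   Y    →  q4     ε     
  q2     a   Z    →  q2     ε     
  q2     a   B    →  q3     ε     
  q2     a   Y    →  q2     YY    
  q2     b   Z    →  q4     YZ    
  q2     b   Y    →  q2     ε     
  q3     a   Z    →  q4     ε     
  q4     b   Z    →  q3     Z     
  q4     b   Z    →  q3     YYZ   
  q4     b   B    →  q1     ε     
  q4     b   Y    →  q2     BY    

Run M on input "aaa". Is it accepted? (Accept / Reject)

One accepting computation: (q0, aaa, Z) ⊢ (q2, aa, BZ) ⊢ (q3, a, Z) ⊢ (q4, ε, ε)
All input consumed and the stack is empty.

Accept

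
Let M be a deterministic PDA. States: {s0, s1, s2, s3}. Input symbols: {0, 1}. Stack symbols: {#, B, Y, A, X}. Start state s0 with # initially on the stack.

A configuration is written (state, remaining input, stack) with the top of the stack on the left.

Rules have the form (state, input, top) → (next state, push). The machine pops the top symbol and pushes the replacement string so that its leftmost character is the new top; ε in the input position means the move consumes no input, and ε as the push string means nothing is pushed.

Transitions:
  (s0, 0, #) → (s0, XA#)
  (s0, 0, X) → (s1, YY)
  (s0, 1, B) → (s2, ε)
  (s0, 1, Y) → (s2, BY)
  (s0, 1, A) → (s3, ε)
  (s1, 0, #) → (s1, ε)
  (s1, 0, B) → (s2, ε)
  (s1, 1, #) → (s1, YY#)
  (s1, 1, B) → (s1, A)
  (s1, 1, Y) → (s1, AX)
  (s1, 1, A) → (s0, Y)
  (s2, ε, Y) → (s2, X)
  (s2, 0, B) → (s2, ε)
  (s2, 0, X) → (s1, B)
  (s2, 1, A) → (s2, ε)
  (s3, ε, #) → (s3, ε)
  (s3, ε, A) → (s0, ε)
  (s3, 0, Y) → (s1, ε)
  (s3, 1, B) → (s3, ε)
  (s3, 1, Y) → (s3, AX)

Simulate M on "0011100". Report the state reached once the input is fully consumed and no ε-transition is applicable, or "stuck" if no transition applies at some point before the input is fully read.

(s0, 0011100, #) ⊢ (s0, 011100, XA#) ⊢ (s1, 11100, YYA#) ⊢ (s1, 1100, AXYA#) ⊢ (s0, 100, YXYA#) ⊢ (s2, 00, BYXYA#) ⊢ (s2, 0, YXYA#) ⊢ (s2, 0, XXYA#) ⊢ (s1, ε, BXYA#)
All input consumed; M is in state s1.

s1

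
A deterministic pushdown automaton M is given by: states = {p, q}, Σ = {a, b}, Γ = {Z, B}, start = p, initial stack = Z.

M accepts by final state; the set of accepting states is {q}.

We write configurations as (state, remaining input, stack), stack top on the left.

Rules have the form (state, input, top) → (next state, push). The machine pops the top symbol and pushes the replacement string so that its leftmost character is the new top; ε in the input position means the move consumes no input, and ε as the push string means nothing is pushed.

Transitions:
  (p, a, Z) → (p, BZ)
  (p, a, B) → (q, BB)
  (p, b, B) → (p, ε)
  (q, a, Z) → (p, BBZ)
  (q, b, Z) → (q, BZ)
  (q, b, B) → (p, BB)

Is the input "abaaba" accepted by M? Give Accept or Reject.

(p, abaaba, Z)
  read a, top Z: go to p, push BZ → (p, baaba, BZ)
  read b, top B: go to p, push ε → (p, aaba, Z)
  read a, top Z: go to p, push BZ → (p, aba, BZ)
  read a, top B: go to q, push BB → (q, ba, BBZ)
  read b, top B: go to p, push BB → (p, a, BBBZ)
  read a, top B: go to q, push BB → (q, ε, BBBBZ)
All input consumed; state q ∈ F.

Accept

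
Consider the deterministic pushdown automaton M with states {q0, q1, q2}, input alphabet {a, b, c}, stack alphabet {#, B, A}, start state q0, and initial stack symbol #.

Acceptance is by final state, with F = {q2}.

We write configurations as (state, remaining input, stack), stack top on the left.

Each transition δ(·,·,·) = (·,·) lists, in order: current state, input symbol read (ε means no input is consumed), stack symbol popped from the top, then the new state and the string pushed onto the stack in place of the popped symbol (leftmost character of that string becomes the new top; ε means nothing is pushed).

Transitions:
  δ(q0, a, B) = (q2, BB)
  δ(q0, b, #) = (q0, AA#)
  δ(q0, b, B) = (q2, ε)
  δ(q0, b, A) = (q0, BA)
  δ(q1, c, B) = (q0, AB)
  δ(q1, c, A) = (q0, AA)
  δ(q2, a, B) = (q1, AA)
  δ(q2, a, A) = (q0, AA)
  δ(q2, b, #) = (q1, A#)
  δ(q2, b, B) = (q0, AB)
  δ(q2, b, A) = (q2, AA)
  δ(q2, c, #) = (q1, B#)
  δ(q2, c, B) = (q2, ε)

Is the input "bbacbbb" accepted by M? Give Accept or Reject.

(q0, bbacbbb, #)
  read b, top #: go to q0, push AA# → (q0, bacbbb, AA#)
  read b, top A: go to q0, push BA → (q0, acbbb, BAA#)
  read a, top B: go to q2, push BB → (q2, cbbb, BBAA#)
  read c, top B: go to q2, push ε → (q2, bbb, BAA#)
  read b, top B: go to q0, push AB → (q0, bb, ABAA#)
  read b, top A: go to q0, push BA → (q0, b, BABAA#)
  read b, top B: go to q2, push ε → (q2, ε, ABAA#)
All input consumed; state q2 ∈ F.

Accept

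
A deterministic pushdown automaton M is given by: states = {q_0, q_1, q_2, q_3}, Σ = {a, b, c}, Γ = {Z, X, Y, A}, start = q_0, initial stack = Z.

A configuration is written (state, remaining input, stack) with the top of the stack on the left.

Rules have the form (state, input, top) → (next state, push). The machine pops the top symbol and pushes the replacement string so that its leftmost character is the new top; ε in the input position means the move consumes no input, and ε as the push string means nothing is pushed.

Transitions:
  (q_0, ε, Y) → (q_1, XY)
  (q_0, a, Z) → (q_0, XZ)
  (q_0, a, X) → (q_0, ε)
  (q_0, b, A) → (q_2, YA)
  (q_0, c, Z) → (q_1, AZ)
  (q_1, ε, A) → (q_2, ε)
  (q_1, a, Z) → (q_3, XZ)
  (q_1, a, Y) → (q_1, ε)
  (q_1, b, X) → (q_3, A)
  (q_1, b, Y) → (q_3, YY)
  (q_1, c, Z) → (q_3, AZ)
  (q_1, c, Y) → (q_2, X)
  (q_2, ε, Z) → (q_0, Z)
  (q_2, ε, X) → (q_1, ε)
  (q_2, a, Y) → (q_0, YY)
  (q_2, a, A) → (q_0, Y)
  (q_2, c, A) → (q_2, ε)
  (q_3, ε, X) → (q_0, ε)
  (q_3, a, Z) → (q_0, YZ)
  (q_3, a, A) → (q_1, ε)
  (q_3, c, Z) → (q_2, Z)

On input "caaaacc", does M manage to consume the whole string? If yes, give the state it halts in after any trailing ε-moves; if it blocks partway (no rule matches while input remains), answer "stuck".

(q_0, caaaacc, Z)
  read c, top Z: go to q_1, push AZ → (q_1, aaaacc, AZ)
  ε-move, top A: go to q_2, push ε → (q_2, aaaacc, Z)
  ε-move, top Z: go to q_0, push Z → (q_0, aaaacc, Z)
  read a, top Z: go to q_0, push XZ → (q_0, aaacc, XZ)
  read a, top X: go to q_0, push ε → (q_0, aacc, Z)
  read a, top Z: go to q_0, push XZ → (q_0, acc, XZ)
  read a, top X: go to q_0, push ε → (q_0, cc, Z)
  read c, top Z: go to q_1, push AZ → (q_1, c, AZ)
  ε-move, top A: go to q_2, push ε → (q_2, c, Z)
  ε-move, top Z: go to q_0, push Z → (q_0, c, Z)
  read c, top Z: go to q_1, push AZ → (q_1, ε, AZ)
  ε-move, top A: go to q_2, push ε → (q_2, ε, Z)
  ε-move, top Z: go to q_0, push Z → (q_0, ε, Z)
All input consumed; M is in state q_0.

q_0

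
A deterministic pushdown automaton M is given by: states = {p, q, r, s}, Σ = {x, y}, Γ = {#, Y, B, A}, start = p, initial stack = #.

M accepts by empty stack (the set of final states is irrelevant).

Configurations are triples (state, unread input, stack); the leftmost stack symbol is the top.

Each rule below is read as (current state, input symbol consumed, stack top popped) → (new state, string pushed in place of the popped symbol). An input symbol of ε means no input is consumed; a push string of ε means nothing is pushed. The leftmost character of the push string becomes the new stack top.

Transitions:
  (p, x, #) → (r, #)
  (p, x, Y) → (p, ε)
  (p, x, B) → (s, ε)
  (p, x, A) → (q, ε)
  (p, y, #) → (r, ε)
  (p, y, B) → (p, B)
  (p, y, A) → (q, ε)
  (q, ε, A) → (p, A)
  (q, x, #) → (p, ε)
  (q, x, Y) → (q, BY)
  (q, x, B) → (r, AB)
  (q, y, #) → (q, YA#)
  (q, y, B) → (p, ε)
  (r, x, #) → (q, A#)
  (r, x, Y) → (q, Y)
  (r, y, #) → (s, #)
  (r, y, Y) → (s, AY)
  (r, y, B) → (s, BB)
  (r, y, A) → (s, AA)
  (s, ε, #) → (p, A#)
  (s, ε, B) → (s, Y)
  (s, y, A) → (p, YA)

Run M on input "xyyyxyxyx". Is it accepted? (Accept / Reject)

(p, xyyyxyxyx, #)
  read x, top #: go to r, push # → (r, yyyxyxyx, #)
  read y, top #: go to s, push # → (s, yyxyxyx, #)
  ε-move, top #: go to p, push A# → (p, yyxyxyx, A#)
  read y, top A: go to q, push ε → (q, yxyxyx, #)
  read y, top #: go to q, push YA# → (q, xyxyx, YA#)
  read x, top Y: go to q, push BY → (q, yxyx, BYA#)
  read y, top B: go to p, push ε → (p, xyx, YA#)
  read x, top Y: go to p, push ε → (p, yx, A#)
  read y, top A: go to q, push ε → (q, x, #)
  read x, top #: go to p, push ε → (p, ε, ε)
All input consumed and the stack is empty.

Accept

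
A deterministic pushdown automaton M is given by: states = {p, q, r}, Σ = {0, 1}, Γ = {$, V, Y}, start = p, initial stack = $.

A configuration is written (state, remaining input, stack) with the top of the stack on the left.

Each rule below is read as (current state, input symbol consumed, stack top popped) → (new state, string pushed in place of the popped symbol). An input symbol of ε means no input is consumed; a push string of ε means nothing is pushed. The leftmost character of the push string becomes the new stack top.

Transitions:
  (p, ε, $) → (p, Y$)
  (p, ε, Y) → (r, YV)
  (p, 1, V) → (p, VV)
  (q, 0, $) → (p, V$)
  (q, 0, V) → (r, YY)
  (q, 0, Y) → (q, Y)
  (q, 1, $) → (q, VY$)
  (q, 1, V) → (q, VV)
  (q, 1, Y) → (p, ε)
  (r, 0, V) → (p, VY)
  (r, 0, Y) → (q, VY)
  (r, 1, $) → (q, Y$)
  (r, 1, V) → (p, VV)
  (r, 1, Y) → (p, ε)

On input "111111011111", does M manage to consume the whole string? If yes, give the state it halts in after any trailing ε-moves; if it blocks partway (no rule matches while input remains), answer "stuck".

stuck

(p, 111111011111, $)
  ε-move, top $: go to p, push Y$ → (p, 111111011111, Y$)
  ε-move, top Y: go to r, push YV → (r, 111111011111, YV$)
  read 1, top Y: go to p, push ε → (p, 11111011111, V$)
  read 1, top V: go to p, push VV → (p, 1111011111, VV$)
  read 1, top V: go to p, push VV → (p, 111011111, VVV$)
  read 1, top V: go to p, push VV → (p, 11011111, VVVV$)
  read 1, top V: go to p, push VV → (p, 1011111, VVVVV$)
  read 1, top V: go to p, push VV → (p, 011111, VVVVVV$)
No transition for (p, 0, top V); M blocks with input 011111 remaining.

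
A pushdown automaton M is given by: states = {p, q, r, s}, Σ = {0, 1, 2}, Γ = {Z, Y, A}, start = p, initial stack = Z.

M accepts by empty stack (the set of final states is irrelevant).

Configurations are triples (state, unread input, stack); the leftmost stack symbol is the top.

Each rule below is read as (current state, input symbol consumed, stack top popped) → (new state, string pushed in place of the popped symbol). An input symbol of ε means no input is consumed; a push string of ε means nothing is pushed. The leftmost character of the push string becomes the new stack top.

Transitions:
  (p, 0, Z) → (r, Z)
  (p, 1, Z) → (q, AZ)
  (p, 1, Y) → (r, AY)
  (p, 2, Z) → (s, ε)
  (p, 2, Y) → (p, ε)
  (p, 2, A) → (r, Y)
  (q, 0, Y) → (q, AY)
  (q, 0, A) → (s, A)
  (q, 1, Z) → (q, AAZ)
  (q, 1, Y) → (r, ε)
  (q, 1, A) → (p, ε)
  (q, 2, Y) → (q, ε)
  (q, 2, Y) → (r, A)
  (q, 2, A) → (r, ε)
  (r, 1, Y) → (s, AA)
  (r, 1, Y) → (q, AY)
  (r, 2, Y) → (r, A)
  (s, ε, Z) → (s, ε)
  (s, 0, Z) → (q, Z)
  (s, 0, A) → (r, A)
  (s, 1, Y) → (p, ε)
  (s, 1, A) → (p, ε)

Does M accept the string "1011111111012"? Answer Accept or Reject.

Accept

One accepting computation: (p, 1011111111012, Z) ⊢ (q, 011111111012, AZ) ⊢ (s, 11111111012, AZ) ⊢ (p, 1111111012, Z) ⊢ (q, 111111012, AZ) ⊢ (p, 11111012, Z) ⊢ (q, 1111012, AZ) ⊢ (p, 111012, Z) ⊢ (q, 11012, AZ) ⊢ (p, 1012, Z) ⊢ (q, 012, AZ) ⊢ (s, 12, AZ) ⊢ (p, 2, Z) ⊢ (s, ε, ε)
All input consumed and the stack is empty.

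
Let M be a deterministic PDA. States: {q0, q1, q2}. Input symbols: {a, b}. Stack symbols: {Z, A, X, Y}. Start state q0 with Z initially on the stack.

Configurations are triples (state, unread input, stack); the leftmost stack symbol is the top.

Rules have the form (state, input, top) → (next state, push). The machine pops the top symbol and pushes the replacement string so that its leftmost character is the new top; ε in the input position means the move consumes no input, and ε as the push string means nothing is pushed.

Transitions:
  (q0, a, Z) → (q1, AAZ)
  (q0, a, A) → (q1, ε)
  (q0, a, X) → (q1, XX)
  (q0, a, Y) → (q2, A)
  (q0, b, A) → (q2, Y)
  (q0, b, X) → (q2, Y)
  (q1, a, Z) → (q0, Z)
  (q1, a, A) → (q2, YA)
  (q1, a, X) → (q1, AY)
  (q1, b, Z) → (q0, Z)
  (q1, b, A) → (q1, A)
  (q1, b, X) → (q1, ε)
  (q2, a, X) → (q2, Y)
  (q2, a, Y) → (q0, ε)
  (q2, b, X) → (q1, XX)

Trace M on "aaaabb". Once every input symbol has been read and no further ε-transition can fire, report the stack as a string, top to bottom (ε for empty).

(q0, aaaabb, Z)
  read a, top Z: go to q1, push AAZ → (q1, aaabb, AAZ)
  read a, top A: go to q2, push YA → (q2, aabb, YAAZ)
  read a, top Y: go to q0, push ε → (q0, abb, AAZ)
  read a, top A: go to q1, push ε → (q1, bb, AZ)
  read b, top A: go to q1, push A → (q1, b, AZ)
  read b, top A: go to q1, push A → (q1, ε, AZ)
All input consumed in state q1 with stack AZ.

AZ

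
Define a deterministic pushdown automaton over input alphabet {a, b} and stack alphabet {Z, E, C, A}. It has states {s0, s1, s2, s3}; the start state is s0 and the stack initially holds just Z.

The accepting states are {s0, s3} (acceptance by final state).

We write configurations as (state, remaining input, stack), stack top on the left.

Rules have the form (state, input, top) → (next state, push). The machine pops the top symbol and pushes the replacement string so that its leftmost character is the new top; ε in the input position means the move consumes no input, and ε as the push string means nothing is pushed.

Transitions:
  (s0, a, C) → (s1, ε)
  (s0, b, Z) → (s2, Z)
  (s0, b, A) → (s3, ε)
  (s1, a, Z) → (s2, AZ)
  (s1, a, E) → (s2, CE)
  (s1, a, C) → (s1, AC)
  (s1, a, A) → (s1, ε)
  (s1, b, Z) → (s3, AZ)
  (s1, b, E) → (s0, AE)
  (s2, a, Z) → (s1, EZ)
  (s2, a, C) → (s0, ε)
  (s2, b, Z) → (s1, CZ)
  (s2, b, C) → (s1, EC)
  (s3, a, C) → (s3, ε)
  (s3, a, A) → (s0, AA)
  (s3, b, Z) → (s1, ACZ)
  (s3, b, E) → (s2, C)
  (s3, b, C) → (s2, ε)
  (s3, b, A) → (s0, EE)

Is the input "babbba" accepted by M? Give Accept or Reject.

(s0, babbba, Z) ⊢ (s2, abbba, Z) ⊢ (s1, bbba, EZ) ⊢ (s0, bba, AEZ) ⊢ (s3, ba, EZ) ⊢ (s2, a, CZ) ⊢ (s0, ε, Z)
All input consumed; state s0 ∈ F.

Accept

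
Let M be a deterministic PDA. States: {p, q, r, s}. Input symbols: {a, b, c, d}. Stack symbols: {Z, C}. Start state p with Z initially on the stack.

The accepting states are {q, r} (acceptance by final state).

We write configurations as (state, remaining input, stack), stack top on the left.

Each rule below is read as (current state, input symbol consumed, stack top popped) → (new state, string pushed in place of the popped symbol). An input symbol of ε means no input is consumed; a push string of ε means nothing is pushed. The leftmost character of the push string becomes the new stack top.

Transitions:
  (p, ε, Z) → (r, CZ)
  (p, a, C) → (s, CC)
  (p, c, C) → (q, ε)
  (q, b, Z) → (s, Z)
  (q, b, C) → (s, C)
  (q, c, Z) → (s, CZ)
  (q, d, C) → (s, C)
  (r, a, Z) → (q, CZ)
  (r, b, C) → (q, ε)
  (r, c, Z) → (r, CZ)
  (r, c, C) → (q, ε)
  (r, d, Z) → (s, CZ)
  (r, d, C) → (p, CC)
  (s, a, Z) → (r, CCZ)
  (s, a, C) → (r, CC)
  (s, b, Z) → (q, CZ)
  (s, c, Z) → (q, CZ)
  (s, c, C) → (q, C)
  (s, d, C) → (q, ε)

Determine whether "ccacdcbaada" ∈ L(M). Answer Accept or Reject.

(p, ccacdcbaada, Z) ⊢ (r, ccacdcbaada, CZ) ⊢ (q, cacdcbaada, Z) ⊢ (s, acdcbaada, CZ) ⊢ (r, cdcbaada, CCZ) ⊢ (q, dcbaada, CZ) ⊢ (s, cbaada, CZ) ⊢ (q, baada, CZ) ⊢ (s, aada, CZ) ⊢ (r, ada, CCZ)
No transition applies at (r, ada, CCZ); input not fully consumed.

Reject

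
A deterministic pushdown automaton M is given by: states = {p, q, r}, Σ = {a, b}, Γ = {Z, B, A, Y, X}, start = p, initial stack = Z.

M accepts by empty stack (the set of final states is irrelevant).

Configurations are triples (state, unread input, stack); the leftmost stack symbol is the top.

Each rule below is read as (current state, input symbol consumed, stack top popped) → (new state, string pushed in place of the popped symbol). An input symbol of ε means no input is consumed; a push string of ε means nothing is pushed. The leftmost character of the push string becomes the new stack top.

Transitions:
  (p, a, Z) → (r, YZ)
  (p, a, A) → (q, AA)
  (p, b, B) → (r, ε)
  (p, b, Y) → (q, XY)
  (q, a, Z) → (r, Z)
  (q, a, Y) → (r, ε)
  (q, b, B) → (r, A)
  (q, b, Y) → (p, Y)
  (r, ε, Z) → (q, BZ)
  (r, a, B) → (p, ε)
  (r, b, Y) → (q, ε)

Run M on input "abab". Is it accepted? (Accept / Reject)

(p, abab, Z) ⊢ (r, bab, YZ) ⊢ (q, ab, Z) ⊢ (r, b, Z) ⊢ (q, b, BZ) ⊢ (r, ε, AZ)
All input consumed; stack is AZ, not empty, and no further ε-move applies.

Reject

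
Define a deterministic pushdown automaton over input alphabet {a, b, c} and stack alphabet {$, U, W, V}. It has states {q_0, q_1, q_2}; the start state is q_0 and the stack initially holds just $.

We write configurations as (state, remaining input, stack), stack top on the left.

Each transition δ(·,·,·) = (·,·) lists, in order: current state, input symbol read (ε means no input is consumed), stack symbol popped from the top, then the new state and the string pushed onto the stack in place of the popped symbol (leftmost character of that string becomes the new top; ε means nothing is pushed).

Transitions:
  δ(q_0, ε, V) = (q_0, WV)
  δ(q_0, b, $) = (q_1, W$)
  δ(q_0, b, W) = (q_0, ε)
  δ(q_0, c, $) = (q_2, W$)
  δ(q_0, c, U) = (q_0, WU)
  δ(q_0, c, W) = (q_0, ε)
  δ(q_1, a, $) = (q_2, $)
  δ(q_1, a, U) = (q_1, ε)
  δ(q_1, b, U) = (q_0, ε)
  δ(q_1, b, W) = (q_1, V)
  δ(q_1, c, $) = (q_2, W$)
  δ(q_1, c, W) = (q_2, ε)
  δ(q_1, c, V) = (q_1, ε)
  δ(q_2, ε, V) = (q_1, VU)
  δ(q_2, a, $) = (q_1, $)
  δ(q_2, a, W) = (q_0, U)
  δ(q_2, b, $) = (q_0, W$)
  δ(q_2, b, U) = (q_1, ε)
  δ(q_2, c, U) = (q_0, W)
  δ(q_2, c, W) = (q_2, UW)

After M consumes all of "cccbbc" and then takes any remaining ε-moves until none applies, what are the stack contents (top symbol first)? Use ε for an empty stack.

(q_0, cccbbc, $)
  read c, top $: go to q_2, push W$ → (q_2, ccbbc, W$)
  read c, top W: go to q_2, push UW → (q_2, cbbc, UW$)
  read c, top U: go to q_0, push W → (q_0, bbc, WW$)
  read b, top W: go to q_0, push ε → (q_0, bc, W$)
  read b, top W: go to q_0, push ε → (q_0, c, $)
  read c, top $: go to q_2, push W$ → (q_2, ε, W$)
All input consumed in state q_2 with stack W$.

W$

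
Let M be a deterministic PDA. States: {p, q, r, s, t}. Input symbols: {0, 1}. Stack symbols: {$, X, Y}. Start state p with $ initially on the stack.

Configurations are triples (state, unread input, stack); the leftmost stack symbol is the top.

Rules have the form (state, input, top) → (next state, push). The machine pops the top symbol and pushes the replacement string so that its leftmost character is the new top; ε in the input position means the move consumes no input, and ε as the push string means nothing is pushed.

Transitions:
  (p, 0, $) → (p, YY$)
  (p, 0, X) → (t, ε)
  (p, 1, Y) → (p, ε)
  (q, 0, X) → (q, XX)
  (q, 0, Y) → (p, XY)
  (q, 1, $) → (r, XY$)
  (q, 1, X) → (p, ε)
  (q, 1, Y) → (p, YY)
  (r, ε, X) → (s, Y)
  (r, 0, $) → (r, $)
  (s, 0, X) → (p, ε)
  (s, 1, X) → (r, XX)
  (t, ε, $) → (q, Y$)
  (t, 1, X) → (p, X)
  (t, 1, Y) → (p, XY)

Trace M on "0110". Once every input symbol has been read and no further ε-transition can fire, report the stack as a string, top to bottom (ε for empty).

YY$

(p, 0110, $)
  read 0, top $: go to p, push YY$ → (p, 110, YY$)
  read 1, top Y: go to p, push ε → (p, 10, Y$)
  read 1, top Y: go to p, push ε → (p, 0, $)
  read 0, top $: go to p, push YY$ → (p, ε, YY$)
All input consumed in state p with stack YY$.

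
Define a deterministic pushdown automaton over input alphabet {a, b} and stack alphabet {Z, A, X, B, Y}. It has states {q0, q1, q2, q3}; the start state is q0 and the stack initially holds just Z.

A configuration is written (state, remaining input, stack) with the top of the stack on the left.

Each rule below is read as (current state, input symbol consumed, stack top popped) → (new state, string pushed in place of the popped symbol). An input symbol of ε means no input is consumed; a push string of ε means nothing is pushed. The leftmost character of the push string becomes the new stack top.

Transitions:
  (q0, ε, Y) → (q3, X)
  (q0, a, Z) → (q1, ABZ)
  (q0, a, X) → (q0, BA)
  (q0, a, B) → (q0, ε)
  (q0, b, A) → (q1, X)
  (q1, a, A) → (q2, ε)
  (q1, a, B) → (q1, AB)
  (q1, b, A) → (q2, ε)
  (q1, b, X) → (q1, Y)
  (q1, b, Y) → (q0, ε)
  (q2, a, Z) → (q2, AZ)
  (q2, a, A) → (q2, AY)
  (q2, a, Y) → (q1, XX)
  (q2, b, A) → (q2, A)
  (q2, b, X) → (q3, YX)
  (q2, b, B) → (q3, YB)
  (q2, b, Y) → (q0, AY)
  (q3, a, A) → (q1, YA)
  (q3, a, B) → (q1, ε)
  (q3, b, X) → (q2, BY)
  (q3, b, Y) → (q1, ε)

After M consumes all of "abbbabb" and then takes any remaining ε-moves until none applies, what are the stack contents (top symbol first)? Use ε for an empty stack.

(q0, abbbabb, Z)
  read a, top Z: go to q1, push ABZ → (q1, bbbabb, ABZ)
  read b, top A: go to q2, push ε → (q2, bbabb, BZ)
  read b, top B: go to q3, push YB → (q3, babb, YBZ)
  read b, top Y: go to q1, push ε → (q1, abb, BZ)
  read a, top B: go to q1, push AB → (q1, bb, ABZ)
  read b, top A: go to q2, push ε → (q2, b, BZ)
  read b, top B: go to q3, push YB → (q3, ε, YBZ)
All input consumed in state q3 with stack YBZ.

YBZ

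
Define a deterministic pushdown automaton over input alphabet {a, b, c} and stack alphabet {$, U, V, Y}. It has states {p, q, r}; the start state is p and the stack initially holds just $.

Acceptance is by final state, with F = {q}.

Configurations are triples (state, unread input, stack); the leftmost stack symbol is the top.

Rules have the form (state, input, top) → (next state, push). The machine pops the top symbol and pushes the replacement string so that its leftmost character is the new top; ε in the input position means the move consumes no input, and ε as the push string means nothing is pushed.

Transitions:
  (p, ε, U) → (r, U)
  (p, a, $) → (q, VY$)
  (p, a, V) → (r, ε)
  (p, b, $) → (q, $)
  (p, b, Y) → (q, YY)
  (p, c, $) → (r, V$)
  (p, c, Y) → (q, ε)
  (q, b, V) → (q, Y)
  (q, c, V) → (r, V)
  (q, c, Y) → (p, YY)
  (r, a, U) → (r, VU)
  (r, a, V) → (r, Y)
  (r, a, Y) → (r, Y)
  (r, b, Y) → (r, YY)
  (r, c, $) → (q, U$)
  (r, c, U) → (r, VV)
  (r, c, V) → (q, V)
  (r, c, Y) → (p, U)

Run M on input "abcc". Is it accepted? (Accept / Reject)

Accept

(p, abcc, $)
  read a, top $: go to q, push VY$ → (q, bcc, VY$)
  read b, top V: go to q, push Y → (q, cc, YY$)
  read c, top Y: go to p, push YY → (p, c, YYY$)
  read c, top Y: go to q, push ε → (q, ε, YY$)
All input consumed; state q ∈ F.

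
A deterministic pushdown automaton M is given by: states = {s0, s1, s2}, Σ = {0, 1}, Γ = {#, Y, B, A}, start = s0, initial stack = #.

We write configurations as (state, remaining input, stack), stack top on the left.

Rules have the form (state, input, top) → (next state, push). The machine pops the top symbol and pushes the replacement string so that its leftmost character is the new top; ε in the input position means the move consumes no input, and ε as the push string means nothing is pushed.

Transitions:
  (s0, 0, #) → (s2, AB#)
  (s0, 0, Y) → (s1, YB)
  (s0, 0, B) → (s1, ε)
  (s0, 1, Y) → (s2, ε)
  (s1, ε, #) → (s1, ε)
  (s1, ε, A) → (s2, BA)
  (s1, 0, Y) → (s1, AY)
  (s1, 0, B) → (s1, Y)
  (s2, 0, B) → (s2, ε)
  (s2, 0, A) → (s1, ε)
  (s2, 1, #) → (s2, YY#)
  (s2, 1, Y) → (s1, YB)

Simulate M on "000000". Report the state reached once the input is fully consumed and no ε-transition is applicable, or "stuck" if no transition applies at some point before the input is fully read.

s1

(s0, 000000, #)
  read 0, top #: go to s2, push AB# → (s2, 00000, AB#)
  read 0, top A: go to s1, push ε → (s1, 0000, B#)
  read 0, top B: go to s1, push Y → (s1, 000, Y#)
  read 0, top Y: go to s1, push AY → (s1, 00, AY#)
  ε-move, top A: go to s2, push BA → (s2, 00, BAY#)
  read 0, top B: go to s2, push ε → (s2, 0, AY#)
  read 0, top A: go to s1, push ε → (s1, ε, Y#)
All input consumed; M is in state s1.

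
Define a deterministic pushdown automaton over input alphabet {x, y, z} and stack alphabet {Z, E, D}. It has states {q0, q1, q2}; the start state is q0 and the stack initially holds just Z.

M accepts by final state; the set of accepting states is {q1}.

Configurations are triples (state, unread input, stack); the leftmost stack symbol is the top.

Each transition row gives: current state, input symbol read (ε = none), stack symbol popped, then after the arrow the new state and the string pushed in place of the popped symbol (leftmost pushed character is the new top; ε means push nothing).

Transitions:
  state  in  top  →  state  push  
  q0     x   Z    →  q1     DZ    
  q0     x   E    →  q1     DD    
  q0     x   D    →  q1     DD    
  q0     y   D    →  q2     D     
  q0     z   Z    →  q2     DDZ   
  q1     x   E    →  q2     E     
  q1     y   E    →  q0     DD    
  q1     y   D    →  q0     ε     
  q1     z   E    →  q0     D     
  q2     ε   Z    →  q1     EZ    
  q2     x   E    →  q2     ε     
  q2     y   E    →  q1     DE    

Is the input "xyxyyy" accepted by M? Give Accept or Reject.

Reject

(q0, xyxyyy, Z)
  read x, top Z: go to q1, push DZ → (q1, yxyyy, DZ)
  read y, top D: go to q0, push ε → (q0, xyyy, Z)
  read x, top Z: go to q1, push DZ → (q1, yyy, DZ)
  read y, top D: go to q0, push ε → (q0, yy, Z)
No transition applies at (q0, yy, Z); input not fully consumed.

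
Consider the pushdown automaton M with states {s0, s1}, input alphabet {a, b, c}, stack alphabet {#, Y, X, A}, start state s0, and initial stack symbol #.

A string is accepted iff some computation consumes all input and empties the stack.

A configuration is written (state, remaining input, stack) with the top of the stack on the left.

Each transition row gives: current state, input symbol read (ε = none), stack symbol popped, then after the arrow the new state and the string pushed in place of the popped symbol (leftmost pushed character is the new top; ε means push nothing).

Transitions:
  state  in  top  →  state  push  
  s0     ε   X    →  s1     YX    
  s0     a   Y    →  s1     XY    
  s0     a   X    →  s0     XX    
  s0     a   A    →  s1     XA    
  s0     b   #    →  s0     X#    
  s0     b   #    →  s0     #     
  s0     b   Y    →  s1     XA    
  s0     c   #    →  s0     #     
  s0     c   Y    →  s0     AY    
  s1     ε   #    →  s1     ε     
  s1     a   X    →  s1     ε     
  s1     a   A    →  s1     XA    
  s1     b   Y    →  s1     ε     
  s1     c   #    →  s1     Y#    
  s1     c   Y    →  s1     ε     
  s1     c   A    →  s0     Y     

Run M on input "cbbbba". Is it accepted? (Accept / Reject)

Accept

One accepting computation: (s0, cbbbba, #) ⊢ (s0, bbbba, #) ⊢ (s0, bbba, #) ⊢ (s0, bba, #) ⊢ (s0, ba, X#) ⊢ (s1, ba, YX#) ⊢ (s1, a, X#) ⊢ (s1, ε, #) ⊢ (s1, ε, ε)
All input consumed and the stack is empty.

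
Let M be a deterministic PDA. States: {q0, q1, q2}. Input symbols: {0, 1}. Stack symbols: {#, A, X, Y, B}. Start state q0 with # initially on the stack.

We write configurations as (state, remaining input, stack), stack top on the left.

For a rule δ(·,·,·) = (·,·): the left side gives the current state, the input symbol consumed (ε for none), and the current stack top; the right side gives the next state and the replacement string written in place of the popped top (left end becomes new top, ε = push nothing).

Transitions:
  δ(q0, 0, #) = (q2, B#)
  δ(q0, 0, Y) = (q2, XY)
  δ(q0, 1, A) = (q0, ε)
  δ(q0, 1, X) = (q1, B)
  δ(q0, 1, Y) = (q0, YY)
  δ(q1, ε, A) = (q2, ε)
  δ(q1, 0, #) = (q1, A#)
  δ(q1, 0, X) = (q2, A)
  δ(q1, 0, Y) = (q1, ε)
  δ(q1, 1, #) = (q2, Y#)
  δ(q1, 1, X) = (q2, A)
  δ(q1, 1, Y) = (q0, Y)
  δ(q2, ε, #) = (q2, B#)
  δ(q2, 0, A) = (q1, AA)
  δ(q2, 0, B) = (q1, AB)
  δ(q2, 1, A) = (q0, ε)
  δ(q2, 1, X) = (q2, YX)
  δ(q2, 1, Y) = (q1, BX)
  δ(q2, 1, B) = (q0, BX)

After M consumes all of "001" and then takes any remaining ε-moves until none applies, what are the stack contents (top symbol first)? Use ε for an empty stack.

(q0, 001, #)
  read 0, top #: go to q2, push B# → (q2, 01, B#)
  read 0, top B: go to q1, push AB → (q1, 1, AB#)
  ε-move, top A: go to q2, push ε → (q2, 1, B#)
  read 1, top B: go to q0, push BX → (q0, ε, BX#)
All input consumed in state q0 with stack BX#.

BX#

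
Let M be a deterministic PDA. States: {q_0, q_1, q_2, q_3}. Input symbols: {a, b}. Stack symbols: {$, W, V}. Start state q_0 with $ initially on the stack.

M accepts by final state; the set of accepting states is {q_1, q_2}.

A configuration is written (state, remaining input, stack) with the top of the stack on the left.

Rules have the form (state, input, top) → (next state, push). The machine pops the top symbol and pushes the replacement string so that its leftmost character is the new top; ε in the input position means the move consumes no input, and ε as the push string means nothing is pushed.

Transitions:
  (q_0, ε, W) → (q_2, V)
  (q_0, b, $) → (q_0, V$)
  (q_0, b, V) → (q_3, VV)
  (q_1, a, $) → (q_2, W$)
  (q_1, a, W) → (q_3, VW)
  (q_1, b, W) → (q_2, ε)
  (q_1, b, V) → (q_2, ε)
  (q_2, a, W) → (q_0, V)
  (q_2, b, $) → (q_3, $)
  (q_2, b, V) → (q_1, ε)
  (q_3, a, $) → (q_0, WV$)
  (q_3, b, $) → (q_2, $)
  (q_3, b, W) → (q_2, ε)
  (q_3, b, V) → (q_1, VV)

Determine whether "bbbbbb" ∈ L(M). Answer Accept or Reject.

(q_0, bbbbbb, $) ⊢ (q_0, bbbbb, V$) ⊢ (q_3, bbbb, VV$) ⊢ (q_1, bbb, VVV$) ⊢ (q_2, bb, VV$) ⊢ (q_1, b, V$) ⊢ (q_2, ε, $)
All input consumed; state q_2 ∈ F.

Accept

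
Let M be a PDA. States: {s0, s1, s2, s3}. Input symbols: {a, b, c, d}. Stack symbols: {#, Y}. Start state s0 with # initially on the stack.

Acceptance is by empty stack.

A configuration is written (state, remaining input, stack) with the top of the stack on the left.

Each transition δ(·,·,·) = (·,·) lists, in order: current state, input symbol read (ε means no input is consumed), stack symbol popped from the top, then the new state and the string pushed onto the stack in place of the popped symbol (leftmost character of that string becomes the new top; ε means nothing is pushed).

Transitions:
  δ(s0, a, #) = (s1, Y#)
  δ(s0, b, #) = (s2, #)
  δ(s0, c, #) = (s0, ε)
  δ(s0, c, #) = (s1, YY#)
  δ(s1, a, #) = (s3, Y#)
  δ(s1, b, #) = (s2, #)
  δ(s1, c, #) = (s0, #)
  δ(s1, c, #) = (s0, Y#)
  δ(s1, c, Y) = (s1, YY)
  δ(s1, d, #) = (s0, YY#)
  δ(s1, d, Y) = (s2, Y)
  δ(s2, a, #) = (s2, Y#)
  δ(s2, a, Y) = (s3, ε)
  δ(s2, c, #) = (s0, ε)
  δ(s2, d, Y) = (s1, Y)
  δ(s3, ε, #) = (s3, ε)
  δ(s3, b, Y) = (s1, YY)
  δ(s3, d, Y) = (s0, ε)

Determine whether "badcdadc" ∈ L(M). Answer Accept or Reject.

Accept

One accepting computation: (s0, badcdadc, #) ⊢ (s2, adcdadc, #) ⊢ (s2, dcdadc, Y#) ⊢ (s1, cdadc, Y#) ⊢ (s1, dadc, YY#) ⊢ (s2, adc, YY#) ⊢ (s3, dc, Y#) ⊢ (s0, c, #) ⊢ (s0, ε, ε)
All input consumed and the stack is empty.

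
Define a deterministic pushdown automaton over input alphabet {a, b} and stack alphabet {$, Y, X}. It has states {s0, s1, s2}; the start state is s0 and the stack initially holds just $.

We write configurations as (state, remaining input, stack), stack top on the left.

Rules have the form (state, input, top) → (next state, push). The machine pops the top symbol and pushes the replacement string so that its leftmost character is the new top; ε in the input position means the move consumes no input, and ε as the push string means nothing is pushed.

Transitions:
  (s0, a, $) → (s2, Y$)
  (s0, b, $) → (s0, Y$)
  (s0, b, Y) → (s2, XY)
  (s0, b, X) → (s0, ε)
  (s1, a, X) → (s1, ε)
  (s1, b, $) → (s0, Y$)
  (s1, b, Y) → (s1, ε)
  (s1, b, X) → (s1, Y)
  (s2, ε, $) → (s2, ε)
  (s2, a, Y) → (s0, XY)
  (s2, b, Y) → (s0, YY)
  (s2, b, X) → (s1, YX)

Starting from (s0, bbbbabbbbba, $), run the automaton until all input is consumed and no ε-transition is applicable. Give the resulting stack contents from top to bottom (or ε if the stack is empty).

Y$

(s0, bbbbabbbbba, $) ⊢ (s0, bbbabbbbba, Y$) ⊢ (s2, bbabbbbba, XY$) ⊢ (s1, babbbbba, YXY$) ⊢ (s1, abbbbba, XY$) ⊢ (s1, bbbbba, Y$) ⊢ (s1, bbbba, $) ⊢ (s0, bbba, Y$) ⊢ (s2, bba, XY$) ⊢ (s1, ba, YXY$) ⊢ (s1, a, XY$) ⊢ (s1, ε, Y$)
All input consumed in state s1 with stack Y$.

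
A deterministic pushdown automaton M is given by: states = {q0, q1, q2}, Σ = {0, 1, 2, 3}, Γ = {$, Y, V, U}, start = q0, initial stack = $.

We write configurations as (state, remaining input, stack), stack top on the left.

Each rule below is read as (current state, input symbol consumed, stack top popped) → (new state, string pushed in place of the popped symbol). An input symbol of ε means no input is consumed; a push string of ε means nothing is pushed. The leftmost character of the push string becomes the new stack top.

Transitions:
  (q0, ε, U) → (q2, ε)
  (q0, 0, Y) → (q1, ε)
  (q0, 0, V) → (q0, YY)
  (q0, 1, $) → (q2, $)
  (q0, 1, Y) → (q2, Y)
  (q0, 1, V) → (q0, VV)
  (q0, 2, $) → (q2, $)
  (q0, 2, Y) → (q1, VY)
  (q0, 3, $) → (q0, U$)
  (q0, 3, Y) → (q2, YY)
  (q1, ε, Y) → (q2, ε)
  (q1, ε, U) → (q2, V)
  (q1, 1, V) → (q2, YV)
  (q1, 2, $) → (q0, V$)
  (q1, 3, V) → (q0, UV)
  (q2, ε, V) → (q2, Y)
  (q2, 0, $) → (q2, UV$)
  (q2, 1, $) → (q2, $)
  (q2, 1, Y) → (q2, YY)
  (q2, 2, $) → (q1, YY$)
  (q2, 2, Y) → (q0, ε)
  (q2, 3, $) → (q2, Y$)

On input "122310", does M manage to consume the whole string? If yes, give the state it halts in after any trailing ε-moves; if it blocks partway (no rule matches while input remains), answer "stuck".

(q0, 122310, $) ⊢ (q2, 22310, $) ⊢ (q1, 2310, YY$) ⊢ (q2, 2310, Y$) ⊢ (q0, 310, $) ⊢ (q0, 10, U$) ⊢ (q2, 10, $) ⊢ (q2, 0, $) ⊢ (q2, ε, UV$)
All input consumed; M is in state q2.

q2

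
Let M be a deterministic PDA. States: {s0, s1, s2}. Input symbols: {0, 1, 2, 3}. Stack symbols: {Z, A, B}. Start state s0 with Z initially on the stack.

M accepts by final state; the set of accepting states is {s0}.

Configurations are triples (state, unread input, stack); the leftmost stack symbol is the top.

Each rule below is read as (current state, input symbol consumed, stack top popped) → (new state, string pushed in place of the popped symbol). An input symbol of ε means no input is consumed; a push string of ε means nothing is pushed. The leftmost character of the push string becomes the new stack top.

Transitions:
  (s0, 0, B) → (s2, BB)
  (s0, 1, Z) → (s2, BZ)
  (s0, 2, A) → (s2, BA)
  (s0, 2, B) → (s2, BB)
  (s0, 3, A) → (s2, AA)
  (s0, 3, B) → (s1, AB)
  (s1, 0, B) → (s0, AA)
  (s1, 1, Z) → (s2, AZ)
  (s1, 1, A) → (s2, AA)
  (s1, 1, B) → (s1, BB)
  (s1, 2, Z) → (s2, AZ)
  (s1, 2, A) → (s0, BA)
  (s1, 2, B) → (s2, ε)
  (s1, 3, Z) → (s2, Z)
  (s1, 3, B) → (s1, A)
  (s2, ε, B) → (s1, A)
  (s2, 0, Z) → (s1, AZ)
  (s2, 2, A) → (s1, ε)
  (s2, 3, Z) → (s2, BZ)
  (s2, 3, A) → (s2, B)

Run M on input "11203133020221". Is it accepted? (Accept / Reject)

Reject

(s0, 11203133020221, Z) ⊢ (s2, 1203133020221, BZ) ⊢ (s1, 1203133020221, AZ) ⊢ (s2, 203133020221, AAZ) ⊢ (s1, 03133020221, AZ)
No transition applies at (s1, 03133020221, AZ); input not fully consumed.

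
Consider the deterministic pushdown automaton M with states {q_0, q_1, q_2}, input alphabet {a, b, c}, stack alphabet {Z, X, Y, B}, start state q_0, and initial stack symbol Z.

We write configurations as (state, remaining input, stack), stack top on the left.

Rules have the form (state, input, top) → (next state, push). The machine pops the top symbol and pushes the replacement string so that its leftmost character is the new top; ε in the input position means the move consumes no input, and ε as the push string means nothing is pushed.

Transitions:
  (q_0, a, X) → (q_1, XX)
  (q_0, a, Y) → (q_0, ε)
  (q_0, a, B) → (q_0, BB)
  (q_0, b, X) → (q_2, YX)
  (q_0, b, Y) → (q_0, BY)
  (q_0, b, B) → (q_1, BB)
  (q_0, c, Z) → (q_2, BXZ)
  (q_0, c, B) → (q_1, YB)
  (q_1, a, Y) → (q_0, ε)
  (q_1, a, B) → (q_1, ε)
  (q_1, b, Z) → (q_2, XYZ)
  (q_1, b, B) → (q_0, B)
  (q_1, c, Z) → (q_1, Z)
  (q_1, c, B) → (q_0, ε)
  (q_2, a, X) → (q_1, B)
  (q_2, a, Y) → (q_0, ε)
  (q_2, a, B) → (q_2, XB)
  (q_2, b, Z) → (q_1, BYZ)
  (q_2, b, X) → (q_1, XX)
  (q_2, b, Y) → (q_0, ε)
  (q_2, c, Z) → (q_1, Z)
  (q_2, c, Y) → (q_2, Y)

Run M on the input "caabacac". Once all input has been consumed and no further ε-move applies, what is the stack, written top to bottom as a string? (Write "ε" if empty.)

YBBBXZ

(q_0, caabacac, Z)
  read c, top Z: go to q_2, push BXZ → (q_2, aabacac, BXZ)
  read a, top B: go to q_2, push XB → (q_2, abacac, XBXZ)
  read a, top X: go to q_1, push B → (q_1, bacac, BBXZ)
  read b, top B: go to q_0, push B → (q_0, acac, BBXZ)
  read a, top B: go to q_0, push BB → (q_0, cac, BBBXZ)
  read c, top B: go to q_1, push YB → (q_1, ac, YBBBXZ)
  read a, top Y: go to q_0, push ε → (q_0, c, BBBXZ)
  read c, top B: go to q_1, push YB → (q_1, ε, YBBBXZ)
All input consumed in state q_1 with stack YBBBXZ.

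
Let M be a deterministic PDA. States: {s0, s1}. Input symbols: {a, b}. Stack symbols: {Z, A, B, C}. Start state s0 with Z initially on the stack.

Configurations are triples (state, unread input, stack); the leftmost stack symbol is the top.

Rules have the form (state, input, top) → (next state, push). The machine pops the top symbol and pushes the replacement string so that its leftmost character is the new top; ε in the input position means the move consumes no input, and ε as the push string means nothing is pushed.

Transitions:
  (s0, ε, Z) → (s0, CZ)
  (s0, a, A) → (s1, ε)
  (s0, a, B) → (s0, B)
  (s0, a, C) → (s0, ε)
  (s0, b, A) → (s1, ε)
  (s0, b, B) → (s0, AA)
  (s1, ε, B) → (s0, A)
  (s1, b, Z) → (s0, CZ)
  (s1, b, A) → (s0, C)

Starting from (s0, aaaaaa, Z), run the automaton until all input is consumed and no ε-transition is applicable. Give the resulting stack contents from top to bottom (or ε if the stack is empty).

CZ

(s0, aaaaaa, Z)
  ε-move, top Z: go to s0, push CZ → (s0, aaaaaa, CZ)
  read a, top C: go to s0, push ε → (s0, aaaaa, Z)
  ε-move, top Z: go to s0, push CZ → (s0, aaaaa, CZ)
  read a, top C: go to s0, push ε → (s0, aaaa, Z)
  ε-move, top Z: go to s0, push CZ → (s0, aaaa, CZ)
  read a, top C: go to s0, push ε → (s0, aaa, Z)
  ε-move, top Z: go to s0, push CZ → (s0, aaa, CZ)
  read a, top C: go to s0, push ε → (s0, aa, Z)
  ε-move, top Z: go to s0, push CZ → (s0, aa, CZ)
  read a, top C: go to s0, push ε → (s0, a, Z)
  ε-move, top Z: go to s0, push CZ → (s0, a, CZ)
  read a, top C: go to s0, push ε → (s0, ε, Z)
  ε-move, top Z: go to s0, push CZ → (s0, ε, CZ)
All input consumed in state s0 with stack CZ.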